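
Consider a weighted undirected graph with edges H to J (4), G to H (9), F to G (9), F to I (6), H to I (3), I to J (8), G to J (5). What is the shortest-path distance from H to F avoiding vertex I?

18

Paths from H to F avoiding I:
H → G → F: 9 + 9 = 18
H → J → G → F: 4 + 5 + 9 = 18
The minimum is 18.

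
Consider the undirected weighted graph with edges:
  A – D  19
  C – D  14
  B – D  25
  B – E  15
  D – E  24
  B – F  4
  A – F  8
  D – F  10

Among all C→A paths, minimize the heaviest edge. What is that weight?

Routes from C to A:
C - D - F - A: max(14, 10, 8) = 14
C - D - A: max(14, 19) = 19
C - D - E - B - F - A: max(14, 24, 15, 4, 8) = 24
C - D - B - F - A: max(14, 25, 4, 8) = 25
Best route has worst link 14.

14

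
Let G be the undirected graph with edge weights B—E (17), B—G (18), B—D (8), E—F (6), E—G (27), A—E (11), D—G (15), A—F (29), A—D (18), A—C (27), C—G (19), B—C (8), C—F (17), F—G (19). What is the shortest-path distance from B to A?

Some routes from B to A:
B -> D -> A: 8 + 18 = 26
B -> C -> A: 8 + 27 = 35
B -> E -> A: 17 + 11 = 28
B -> G -> D -> A: 18 + 15 + 18 = 51
B -> C -> F -> E -> A: 8 + 17 + 6 + 11 = 42
Shortest: 26.

26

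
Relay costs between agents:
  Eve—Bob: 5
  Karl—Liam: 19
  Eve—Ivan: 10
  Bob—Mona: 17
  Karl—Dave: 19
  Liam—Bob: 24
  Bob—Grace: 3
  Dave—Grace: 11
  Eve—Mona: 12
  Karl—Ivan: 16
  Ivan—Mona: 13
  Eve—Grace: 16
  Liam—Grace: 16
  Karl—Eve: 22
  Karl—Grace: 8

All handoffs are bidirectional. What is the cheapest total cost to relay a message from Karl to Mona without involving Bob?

Some routes from Karl to Mona avoiding Bob:
Karl-Eve-Mona: 22 + 12 = 34
Karl-Grace-Eve-Mona: 8 + 16 + 12 = 36
Karl-Ivan-Mona: 16 + 13 = 29
The minimum is 29.

29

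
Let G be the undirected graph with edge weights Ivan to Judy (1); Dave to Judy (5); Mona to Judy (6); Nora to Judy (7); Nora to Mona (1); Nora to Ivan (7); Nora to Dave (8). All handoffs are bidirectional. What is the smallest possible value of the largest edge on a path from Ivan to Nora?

6

Routes from Ivan to Nora:
Ivan - Nora: max(7) = 7
Ivan - Judy - Mona - Nora: max(1, 6, 1) = 6
Ivan - Judy - Dave - Nora: max(1, 5, 8) = 8
Ivan - Judy - Nora: max(1, 7) = 7
Smallest bottleneck: 6.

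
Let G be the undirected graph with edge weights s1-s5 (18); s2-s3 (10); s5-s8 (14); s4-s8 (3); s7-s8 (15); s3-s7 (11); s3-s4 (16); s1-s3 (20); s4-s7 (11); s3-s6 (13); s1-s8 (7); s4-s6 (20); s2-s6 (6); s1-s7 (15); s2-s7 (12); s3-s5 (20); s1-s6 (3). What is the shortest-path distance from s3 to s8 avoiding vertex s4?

Checking several routes:
s3 - s7 - s8: 11 + 15 = 26
s3 - s6 - s1 - s8: 13 + 3 + 7 = 23
s3 - s1 - s8: 20 + 7 = 27
s3 - s2 - s6 - s1 - s8: 10 + 6 + 3 + 7 = 26
The minimum is 23.

23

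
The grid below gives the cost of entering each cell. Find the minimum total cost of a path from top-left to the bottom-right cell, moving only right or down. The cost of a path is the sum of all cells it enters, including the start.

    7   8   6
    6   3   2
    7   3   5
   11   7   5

28

Cheapest: [0,0] [1,0] [1,1] [1,2] [2,2] [3,2]
  7 + 6 + 3 + 2 + 5 + 5 = 28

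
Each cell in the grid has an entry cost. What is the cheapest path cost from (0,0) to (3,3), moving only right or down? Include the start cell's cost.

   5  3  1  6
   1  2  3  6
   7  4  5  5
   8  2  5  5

24

Take (0,0) → (1,0) → (1,1) → (2,1) → (3,1) → (3,2) → (3,3) for a total of 5 + 1 + 2 + 4 + 2 + 5 + 5 = 24.
(Top row then right column would cost 31.)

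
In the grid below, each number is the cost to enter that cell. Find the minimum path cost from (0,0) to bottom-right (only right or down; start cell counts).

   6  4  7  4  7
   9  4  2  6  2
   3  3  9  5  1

25

One optimal route is r0c0 → r0c1 → r1c1 → r1c2 → r1c3 → r1c4 → r2c4.
Its cost is 6 + 4 + 4 + 2 + 6 + 2 + 1 = 25.
For comparison, the top-then-right route costs 31.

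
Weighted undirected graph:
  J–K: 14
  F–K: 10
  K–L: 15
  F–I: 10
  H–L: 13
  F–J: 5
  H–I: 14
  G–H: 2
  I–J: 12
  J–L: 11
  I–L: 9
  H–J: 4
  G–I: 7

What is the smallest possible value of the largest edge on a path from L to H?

9

Some routes from L to H:
L - I - F - J - H: max(9, 10, 5, 4) = 10
L - J - F - I - G - H: max(11, 5, 10, 7, 2) = 11
L - I - G - H: max(9, 7, 2) = 9
The minimum achievable maximum is 9.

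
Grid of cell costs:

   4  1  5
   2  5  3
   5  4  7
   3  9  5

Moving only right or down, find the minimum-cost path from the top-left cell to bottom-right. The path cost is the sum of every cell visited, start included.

One optimal route is [0,0]→[0,1]→[0,2]→[1,2]→[2,2]→[3,2].
Its cost is 4 + 1 + 5 + 3 + 7 + 5 = 25.

25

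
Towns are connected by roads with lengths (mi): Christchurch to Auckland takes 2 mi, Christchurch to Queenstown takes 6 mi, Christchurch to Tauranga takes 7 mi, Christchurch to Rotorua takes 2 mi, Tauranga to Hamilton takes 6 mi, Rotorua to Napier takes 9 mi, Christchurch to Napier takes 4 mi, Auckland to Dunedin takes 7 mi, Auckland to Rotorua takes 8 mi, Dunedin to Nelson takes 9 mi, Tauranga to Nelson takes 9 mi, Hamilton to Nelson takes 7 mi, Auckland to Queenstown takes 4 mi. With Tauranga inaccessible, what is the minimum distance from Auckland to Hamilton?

Routes from Auckland to Hamilton avoiding Tauranga:
Auckland -> Dunedin -> Nelson -> Hamilton: 7 + 9 + 7 = 23
Best route has total 23 mi.

23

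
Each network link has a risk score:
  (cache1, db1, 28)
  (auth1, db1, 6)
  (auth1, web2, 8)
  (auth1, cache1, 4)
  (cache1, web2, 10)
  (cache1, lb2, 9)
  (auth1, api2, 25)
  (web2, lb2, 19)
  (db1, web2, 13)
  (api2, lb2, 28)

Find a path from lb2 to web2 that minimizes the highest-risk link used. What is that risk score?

9

Checking several routes:
lb2 → cache1 → web2: max(9, 10) = 10
lb2 → api2 → auth1 → web2: max(28, 25, 8) = 28
lb2 → cache1 → auth1 → web2: max(9, 4, 8) = 9
lb2 → cache1 → auth1 → db1 → web2: max(9, 4, 6, 13) = 13
lb2 → web2: max(19) = 19
The minimum achievable maximum is 9.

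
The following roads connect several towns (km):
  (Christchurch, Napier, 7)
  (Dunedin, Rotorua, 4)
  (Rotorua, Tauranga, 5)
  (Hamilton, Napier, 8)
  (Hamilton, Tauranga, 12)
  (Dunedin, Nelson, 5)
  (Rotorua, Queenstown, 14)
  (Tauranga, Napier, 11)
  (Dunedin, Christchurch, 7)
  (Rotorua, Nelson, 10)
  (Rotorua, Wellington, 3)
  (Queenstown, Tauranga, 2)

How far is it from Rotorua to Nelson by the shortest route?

9

A few of the Rotorua→Nelson routes:
Rotorua -> Tauranga -> Napier -> Christchurch -> Dunedin -> Nelson: 5 + 11 + 7 + 7 + 5 = 35
Rotorua -> Dunedin -> Nelson: 4 + 5 = 9
Rotorua -> Tauranga -> Hamilton -> Napier -> Christchurch -> Dunedin -> Nelson: 5 + 12 + 8 + 7 + 7 + 5 = 44
Rotorua -> Nelson: 10
The minimum is 9 km.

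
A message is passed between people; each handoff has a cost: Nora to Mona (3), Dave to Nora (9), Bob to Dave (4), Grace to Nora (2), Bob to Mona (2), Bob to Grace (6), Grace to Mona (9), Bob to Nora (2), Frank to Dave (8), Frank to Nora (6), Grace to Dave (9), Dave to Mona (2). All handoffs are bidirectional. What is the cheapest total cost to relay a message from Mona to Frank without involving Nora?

10

Some routes from Mona to Frank avoiding Nora:
Mona-Dave-Frank: 2 + 8 = 10
Mona-Bob-Grace-Dave-Frank: 2 + 6 + 9 + 8 = 25
Mona-Bob-Dave-Frank: 2 + 4 + 8 = 14
Shortest: 10.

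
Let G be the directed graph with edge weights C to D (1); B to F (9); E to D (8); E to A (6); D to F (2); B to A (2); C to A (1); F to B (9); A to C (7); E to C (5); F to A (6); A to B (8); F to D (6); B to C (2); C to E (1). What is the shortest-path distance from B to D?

3

Comparing a few candidate routes:
B - F - D: 9 + 6 = 15
B - C - E - D: 2 + 1 + 8 = 11
B - C - D: 2 + 1 = 3
B - A - C - D: 2 + 7 + 1 = 10
The minimum is 3.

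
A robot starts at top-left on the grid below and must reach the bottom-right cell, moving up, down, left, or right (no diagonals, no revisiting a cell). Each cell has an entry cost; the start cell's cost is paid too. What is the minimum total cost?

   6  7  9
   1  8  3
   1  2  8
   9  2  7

19

Path r0c0 r1c0 r2c0 r2c1 r3c1 r3c2: 6 + 1 + 1 + 2 + 2 + 7 = 19.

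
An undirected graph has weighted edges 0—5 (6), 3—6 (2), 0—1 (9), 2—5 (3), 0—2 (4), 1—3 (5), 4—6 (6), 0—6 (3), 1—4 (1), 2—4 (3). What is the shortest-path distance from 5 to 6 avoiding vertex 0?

Paths from 5 to 6 avoiding 0:
5→2→4→6: 3 + 3 + 6 = 12
5→2→4→1→3→6: 3 + 3 + 1 + 5 + 2 = 14
Best route has total 12.

12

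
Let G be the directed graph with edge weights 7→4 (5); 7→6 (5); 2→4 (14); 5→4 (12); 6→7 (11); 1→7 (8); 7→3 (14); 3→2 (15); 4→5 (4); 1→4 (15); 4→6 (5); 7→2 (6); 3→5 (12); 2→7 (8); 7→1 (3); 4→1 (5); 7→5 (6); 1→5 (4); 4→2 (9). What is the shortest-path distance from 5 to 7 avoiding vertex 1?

28

Candidate routes:
5→4→2→7: 12 + 9 + 8 = 29
5→4→6→7: 12 + 5 + 11 = 28
Best route has total 28.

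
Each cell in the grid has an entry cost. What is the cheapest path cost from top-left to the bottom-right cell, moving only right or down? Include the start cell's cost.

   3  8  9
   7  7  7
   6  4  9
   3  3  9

Path [0,0]→[1,0]→[2,0]→[3,0]→[3,1]→[3,2]: 3 + 7 + 6 + 3 + 3 + 9 = 31.
(Top row then right column would cost 45.)

31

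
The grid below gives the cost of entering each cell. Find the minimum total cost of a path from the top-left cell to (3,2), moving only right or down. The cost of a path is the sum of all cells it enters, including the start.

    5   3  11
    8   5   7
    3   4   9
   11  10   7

One optimal route is r0c0→r0c1→r1c1→r2c1→r2c2→r3c2.
Its cost is 5 + 3 + 5 + 4 + 9 + 7 = 33.
For comparison, the top-then-right route costs 42.

33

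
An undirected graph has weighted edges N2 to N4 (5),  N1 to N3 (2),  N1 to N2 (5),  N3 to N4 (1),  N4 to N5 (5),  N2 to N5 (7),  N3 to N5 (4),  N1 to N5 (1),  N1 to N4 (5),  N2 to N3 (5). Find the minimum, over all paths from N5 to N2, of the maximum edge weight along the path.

Some routes from N5 to N2:
N5 - N4 - N3 - N2: max(5, 1, 5) = 5
N5 - N4 - N1 - N2: max(5, 5, 5) = 5
N5 - N4 - N3 - N1 - N2: max(5, 1, 2, 5) = 5
Smallest bottleneck: 5.

5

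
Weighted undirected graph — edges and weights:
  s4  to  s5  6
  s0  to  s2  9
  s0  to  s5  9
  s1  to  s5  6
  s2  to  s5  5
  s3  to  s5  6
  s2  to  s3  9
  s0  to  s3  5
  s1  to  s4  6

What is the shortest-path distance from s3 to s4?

12

Some routes from s3 to s4:
s3 → s5 → s1 → s4: 6 + 6 + 6 = 18
s3 → s5 → s4: 6 + 6 = 12
s3 → s0 → s2 → s5 → s4: 5 + 9 + 5 + 6 = 25
s3 → s2 → s5 → s4: 9 + 5 + 6 = 20
s3 → s0 → s5 → s4: 5 + 9 + 6 = 20
Best route has total 12.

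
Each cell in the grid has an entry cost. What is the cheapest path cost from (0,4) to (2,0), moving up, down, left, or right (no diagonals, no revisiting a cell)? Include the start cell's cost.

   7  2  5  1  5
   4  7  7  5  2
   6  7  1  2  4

Best path: r0c4→r0c3→r1c3→r2c3→r2c2→r2c1→r2c0
Cost: 5 + 1 + 5 + 2 + 1 + 7 + 6 = 27

27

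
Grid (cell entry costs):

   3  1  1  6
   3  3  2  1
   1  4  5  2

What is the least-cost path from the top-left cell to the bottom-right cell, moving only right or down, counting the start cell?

10

One optimal route is (0,0)→(0,1)→(0,2)→(1,2)→(1,3)→(2,3).
Its cost is 3 + 1 + 1 + 2 + 1 + 2 = 10.
For comparison, the top-then-right route costs 14.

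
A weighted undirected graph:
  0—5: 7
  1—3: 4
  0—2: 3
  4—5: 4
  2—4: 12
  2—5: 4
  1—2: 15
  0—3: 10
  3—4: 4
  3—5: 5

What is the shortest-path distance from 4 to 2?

Some routes from 4 to 2:
4 → 5 → 0 → 2: 4 + 7 + 3 = 14
4 → 5 → 2: 4 + 4 = 8
4 → 3 → 0 → 2: 4 + 10 + 3 = 17
4 → 2: 12
4 → 3 → 5 → 2: 4 + 5 + 4 = 13
Shortest: 8.

8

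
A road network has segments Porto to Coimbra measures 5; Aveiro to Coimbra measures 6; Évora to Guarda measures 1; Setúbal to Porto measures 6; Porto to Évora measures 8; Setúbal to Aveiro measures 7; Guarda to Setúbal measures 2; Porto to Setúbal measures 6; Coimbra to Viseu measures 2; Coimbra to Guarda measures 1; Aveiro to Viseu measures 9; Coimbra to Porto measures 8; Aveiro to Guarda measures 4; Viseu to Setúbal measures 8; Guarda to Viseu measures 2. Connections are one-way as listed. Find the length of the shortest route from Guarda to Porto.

Candidate routes:
Guarda - Viseu - Setúbal - Aveiro - Coimbra - Porto: 2 + 8 + 7 + 6 + 8 = 31
Guarda - Setúbal - Porto: 2 + 6 = 8
Guarda - Setúbal - Aveiro - Coimbra - Porto: 2 + 7 + 6 + 8 = 23
Guarda - Viseu - Setúbal - Porto: 2 + 8 + 6 = 16
Best route has total 8.

8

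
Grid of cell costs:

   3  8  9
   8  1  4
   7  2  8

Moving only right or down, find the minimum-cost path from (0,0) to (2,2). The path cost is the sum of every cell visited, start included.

Take r0c0 r0c1 r1c1 r2c1 r2c2 for a total of 3 + 8 + 1 + 2 + 8 = 22.

22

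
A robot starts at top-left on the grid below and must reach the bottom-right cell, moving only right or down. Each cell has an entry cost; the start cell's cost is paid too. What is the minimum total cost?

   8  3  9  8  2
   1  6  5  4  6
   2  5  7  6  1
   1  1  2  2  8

25

Take [0,0]→[1,0]→[2,0]→[3,0]→[3,1]→[3,2]→[3,3]→[3,4] for a total of 8 + 1 + 2 + 1 + 1 + 2 + 2 + 8 = 25.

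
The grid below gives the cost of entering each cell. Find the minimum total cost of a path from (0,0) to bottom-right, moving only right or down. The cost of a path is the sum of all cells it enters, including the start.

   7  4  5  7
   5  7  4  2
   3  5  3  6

28

Take r0c0 → r0c1 → r0c2 → r1c2 → r1c3 → r2c3 for a total of 7 + 4 + 5 + 4 + 2 + 6 = 28.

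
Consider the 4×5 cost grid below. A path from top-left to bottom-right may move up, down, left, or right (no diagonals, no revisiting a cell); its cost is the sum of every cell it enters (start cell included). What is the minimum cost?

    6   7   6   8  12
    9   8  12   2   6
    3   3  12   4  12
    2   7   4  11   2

44

Take r0c0 → r1c0 → r2c0 → r3c0 → r3c1 → r3c2 → r3c3 → r3c4 for a total of 6 + 9 + 3 + 2 + 7 + 4 + 11 + 2 = 44.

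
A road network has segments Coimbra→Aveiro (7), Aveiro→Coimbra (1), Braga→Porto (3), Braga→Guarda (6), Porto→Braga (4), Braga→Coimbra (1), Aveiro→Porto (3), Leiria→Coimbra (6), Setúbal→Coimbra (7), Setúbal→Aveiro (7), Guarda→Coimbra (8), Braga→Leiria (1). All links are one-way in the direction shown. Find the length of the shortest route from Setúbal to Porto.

Paths from Setúbal to Porto:
Setúbal - Aveiro - Porto: 7 + 3 = 10
Setúbal - Coimbra - Aveiro - Porto: 7 + 7 + 3 = 17
Best route has total 10 mi.

10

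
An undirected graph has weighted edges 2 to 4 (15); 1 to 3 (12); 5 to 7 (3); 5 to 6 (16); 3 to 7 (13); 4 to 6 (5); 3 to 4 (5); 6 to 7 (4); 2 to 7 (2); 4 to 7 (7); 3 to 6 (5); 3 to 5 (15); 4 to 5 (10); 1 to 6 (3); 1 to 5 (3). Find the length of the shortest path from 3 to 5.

Some routes from 3 to 5:
3 - 6 - 1 - 5: 5 + 3 + 3 = 11
3 - 5: 15
3 - 6 - 7 - 5: 5 + 4 + 3 = 12
3 - 4 - 5: 5 + 10 = 15
3 - 1 - 5: 12 + 3 = 15
Shortest: 11.

11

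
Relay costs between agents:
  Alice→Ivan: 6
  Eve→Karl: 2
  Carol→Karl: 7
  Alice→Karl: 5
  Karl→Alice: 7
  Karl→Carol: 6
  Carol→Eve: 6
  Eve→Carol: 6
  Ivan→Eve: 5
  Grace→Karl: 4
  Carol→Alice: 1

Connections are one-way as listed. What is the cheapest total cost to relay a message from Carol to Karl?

6

Paths from Carol to Karl:
Carol -> Alice -> Ivan -> Eve -> Karl: 1 + 6 + 5 + 2 = 14
Carol -> Karl: 7
Carol -> Eve -> Karl: 6 + 2 = 8
Carol -> Alice -> Karl: 1 + 5 = 6
The minimum is 6.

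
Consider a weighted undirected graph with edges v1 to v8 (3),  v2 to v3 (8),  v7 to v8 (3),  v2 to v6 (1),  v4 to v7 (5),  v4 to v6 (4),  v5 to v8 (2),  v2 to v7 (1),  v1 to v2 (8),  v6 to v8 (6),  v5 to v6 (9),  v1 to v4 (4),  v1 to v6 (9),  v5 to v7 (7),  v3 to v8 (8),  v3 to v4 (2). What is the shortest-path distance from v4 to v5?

Checking several routes:
v4 → v6 → v8 → v5: 4 + 6 + 2 = 12
v4 → v7 → v5: 5 + 7 = 12
v4 → v7 → v8 → v5: 5 + 3 + 2 = 10
v4 → v3 → v8 → v5: 2 + 8 + 2 = 12
v4 → v6 → v2 → v7 → v8 → v5: 4 + 1 + 1 + 3 + 2 = 11
v4 → v1 → v8 → v5: 4 + 3 + 2 = 9
Shortest: 9.

9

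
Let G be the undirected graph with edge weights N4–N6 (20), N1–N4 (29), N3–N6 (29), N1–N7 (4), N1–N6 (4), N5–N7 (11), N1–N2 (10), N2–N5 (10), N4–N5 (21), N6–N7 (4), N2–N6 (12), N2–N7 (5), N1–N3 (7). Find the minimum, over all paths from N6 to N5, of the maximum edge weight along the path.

10

Comparing a few candidate routes:
N6→N7→N1→N2→N5: max(4, 4, 10, 10) = 10
N6→N1→N2→N7→N5: max(4, 10, 5, 11) = 11
N6→N1→N2→N5: max(4, 10, 10) = 10
N6→N7→N5: max(4, 11) = 11
N6→N7→N2→N5: max(4, 5, 10) = 10
N6→N1→N7→N2→N5: max(4, 4, 5, 10) = 10
The minimum achievable maximum is 10.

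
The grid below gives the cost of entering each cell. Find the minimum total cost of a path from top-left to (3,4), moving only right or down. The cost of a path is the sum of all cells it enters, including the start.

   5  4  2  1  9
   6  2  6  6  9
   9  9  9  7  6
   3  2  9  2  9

36

One optimal route is r0c0→r0c1→r0c2→r0c3→r1c3→r2c3→r3c3→r3c4.
Its cost is 5 + 4 + 2 + 1 + 6 + 7 + 2 + 9 = 36.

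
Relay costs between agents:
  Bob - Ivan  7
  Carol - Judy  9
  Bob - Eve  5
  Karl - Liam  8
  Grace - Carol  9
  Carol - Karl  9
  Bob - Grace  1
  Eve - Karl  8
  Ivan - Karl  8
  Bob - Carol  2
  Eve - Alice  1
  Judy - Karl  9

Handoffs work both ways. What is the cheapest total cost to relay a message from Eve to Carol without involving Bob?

17

Candidate routes:
Eve - Karl - Judy - Carol: 8 + 9 + 9 = 26
Eve - Karl - Carol: 8 + 9 = 17
The minimum is 17.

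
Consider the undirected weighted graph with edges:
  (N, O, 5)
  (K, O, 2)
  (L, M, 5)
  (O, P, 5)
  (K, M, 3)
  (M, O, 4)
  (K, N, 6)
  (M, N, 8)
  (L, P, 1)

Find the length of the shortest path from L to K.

8

Some routes from L to K:
L→P→O→K: 1 + 5 + 2 = 8
L→M→K: 5 + 3 = 8
L→M→O→K: 5 + 4 + 2 = 11
The minimum is 8.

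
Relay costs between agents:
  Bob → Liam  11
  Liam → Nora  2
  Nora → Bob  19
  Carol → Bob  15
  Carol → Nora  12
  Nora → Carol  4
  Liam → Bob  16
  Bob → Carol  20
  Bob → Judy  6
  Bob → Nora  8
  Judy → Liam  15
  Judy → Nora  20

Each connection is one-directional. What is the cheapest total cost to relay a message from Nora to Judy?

Candidate routes:
Nora → Bob → Judy: 19 + 6 = 25
Nora → Carol → Bob → Judy: 4 + 15 + 6 = 25
Best route has total 25.

25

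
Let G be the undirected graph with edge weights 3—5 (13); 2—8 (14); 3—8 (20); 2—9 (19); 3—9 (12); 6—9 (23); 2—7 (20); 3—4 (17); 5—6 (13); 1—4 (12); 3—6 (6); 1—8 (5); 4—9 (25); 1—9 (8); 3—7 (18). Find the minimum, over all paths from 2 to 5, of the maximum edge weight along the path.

14

A few of the 2→5 routes:
2 -> 8 -> 1 -> 4 -> 3 -> 5: max(14, 5, 12, 17, 13) = 17
2 -> 8 -> 1 -> 9 -> 3 -> 5: max(14, 5, 8, 12, 13) = 14
2 -> 8 -> 1 -> 9 -> 3 -> 6 -> 5: max(14, 5, 8, 12, 6, 13) = 14
Smallest bottleneck: 14.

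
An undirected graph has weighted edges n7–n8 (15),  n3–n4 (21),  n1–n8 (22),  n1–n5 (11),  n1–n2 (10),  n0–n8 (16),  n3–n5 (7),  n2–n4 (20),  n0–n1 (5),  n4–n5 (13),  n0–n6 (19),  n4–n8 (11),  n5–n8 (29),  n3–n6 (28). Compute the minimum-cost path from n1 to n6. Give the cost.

Comparing a few candidate routes:
n1→n5→n3→n6: 11 + 7 + 28 = 46
n1→n8→n0→n6: 22 + 16 + 19 = 57
n1→n0→n6: 5 + 19 = 24
n1→n5→n4→n8→n0→n6: 11 + 13 + 11 + 16 + 19 = 70
n1→n5→n4→n3→n6: 11 + 13 + 21 + 28 = 73
Best route has total 24.

24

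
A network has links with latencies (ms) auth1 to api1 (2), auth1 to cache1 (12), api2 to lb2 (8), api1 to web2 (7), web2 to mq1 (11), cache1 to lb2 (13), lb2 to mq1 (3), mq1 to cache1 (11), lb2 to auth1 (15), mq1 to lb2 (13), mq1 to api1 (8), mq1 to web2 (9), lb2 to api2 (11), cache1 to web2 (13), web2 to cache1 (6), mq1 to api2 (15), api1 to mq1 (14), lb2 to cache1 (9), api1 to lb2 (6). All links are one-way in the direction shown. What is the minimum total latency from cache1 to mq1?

Candidate routes:
cache1→lb2→auth1→api1→web2→mq1: 13 + 15 + 2 + 7 + 11 = 48
cache1→lb2→auth1→api1→mq1: 13 + 15 + 2 + 14 = 44
cache1→lb2→mq1: 13 + 3 = 16
cache1→web2→mq1: 13 + 11 = 24
Best route has total 16 ms.

16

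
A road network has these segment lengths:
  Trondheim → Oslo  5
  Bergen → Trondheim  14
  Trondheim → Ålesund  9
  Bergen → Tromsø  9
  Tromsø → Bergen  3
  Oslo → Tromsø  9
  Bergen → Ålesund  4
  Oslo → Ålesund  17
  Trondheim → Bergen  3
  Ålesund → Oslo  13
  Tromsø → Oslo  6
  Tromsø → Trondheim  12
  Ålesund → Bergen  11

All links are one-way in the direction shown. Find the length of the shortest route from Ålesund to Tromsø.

20

Routes from Ålesund to Tromsø:
Ålesund-Bergen-Trondheim-Oslo-Tromsø: 11 + 14 + 5 + 9 = 39
Ålesund-Oslo-Tromsø: 13 + 9 = 22
Ålesund-Bergen-Tromsø: 11 + 9 = 20
The minimum is 20.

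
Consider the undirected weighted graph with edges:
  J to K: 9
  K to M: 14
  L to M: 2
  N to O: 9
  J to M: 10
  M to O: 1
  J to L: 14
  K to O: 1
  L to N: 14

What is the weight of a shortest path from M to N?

10

A few of the M→N routes:
M -> O -> N: 1 + 9 = 10
M -> J -> K -> O -> N: 10 + 9 + 1 + 9 = 29
M -> L -> N: 2 + 14 = 16
M -> K -> O -> N: 14 + 1 + 9 = 24
Shortest: 10.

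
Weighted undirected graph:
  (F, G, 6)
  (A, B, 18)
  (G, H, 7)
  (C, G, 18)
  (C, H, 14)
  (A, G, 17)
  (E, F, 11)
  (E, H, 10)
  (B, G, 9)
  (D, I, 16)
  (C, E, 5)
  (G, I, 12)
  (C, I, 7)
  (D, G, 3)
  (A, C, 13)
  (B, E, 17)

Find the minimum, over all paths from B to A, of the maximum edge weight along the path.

13

Checking several routes:
B-G-H-C-A: max(9, 7, 14, 13) = 14
B-G-H-E-C-A: max(9, 7, 10, 5, 13) = 13
B-G-F-E-H-C-A: max(9, 6, 11, 10, 14, 13) = 14
B-G-I-C-A: max(9, 12, 7, 13) = 13
B-G-F-E-C-A: max(9, 6, 11, 5, 13) = 13
Smallest bottleneck: 13.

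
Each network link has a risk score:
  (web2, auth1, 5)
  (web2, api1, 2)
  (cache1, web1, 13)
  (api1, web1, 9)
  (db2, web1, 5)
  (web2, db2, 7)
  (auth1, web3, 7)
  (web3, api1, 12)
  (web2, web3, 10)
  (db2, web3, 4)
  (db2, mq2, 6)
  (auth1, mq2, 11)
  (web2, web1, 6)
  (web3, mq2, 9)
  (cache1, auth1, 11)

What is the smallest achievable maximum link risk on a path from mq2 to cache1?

11

Some routes from mq2 to cache1:
mq2-db2-web1-web2-web3-auth1-cache1: max(6, 5, 6, 10, 7, 11) = 11
mq2-db2-web3-auth1-cache1: max(6, 4, 7, 11) = 11
mq2-db2-web3-web2-auth1-cache1: max(6, 4, 10, 5, 11) = 11
mq2-db2-web2-auth1-cache1: max(6, 7, 5, 11) = 11
mq2-db2-web2-web3-auth1-cache1: max(6, 7, 10, 7, 11) = 11
Best route has worst link 11.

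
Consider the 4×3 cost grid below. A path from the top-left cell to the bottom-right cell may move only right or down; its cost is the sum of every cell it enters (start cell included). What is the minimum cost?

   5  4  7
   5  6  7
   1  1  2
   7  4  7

Best path: [0,0] → [1,0] → [2,0] → [2,1] → [2,2] → [3,2]
Cost: 5 + 5 + 1 + 1 + 2 + 7 = 21
(Top row then right column would cost 32.)

21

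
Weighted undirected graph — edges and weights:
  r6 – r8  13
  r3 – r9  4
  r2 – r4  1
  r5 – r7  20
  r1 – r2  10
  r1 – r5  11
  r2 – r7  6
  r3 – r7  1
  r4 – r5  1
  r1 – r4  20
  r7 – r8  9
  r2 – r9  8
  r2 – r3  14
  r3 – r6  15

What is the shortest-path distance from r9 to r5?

10

A few of the r9→r5 routes:
r9 -> r3 -> r2 -> r4 -> r5: 4 + 14 + 1 + 1 = 20
r9 -> r3 -> r7 -> r2 -> r4 -> r5: 4 + 1 + 6 + 1 + 1 = 13
r9 -> r3 -> r7 -> r5: 4 + 1 + 20 = 25
r9 -> r2 -> r4 -> r5: 8 + 1 + 1 = 10
Shortest: 10.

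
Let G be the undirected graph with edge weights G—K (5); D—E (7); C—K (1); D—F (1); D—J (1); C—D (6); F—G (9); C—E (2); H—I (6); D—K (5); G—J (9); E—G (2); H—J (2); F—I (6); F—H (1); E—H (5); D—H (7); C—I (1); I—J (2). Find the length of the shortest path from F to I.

4

Comparing a few candidate routes:
F-I: 6
F-H-J-I: 1 + 2 + 2 = 5
F-D-J-I: 1 + 1 + 2 = 4
Best route has total 4.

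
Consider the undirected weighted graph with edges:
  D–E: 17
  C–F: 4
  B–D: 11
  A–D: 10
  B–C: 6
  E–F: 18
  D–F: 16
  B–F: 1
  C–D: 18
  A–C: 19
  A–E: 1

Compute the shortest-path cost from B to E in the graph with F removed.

22

A few of the B→E routes:
B→D→E: 11 + 17 = 28
B→C→A→E: 6 + 19 + 1 = 26
B→C→D→A→E: 6 + 18 + 10 + 1 = 35
B→D→A→E: 11 + 10 + 1 = 22
The minimum is 22.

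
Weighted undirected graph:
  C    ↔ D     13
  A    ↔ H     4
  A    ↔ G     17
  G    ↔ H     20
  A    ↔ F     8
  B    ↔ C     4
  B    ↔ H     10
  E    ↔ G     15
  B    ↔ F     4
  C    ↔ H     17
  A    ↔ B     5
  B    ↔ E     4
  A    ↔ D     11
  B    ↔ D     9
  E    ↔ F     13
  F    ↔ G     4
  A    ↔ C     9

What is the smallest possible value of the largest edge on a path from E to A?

5

A few of the E→A routes:
E - B - C - A: max(4, 4, 9) = 9
E - B - C - D - A: max(4, 4, 13, 11) = 13
E - B - A: max(4, 5) = 5
E - B - H - A: max(4, 10, 4) = 10
E - B - D - A: max(4, 9, 11) = 11
E - B - F - A: max(4, 4, 8) = 8
Smallest bottleneck: 5.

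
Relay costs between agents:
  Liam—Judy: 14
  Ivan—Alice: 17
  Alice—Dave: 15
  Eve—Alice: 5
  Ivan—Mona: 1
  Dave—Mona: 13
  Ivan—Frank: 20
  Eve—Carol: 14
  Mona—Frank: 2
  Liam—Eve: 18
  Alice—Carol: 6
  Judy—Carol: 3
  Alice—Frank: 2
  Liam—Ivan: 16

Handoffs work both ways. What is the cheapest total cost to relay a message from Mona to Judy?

Some routes from Mona to Judy:
Mona - Ivan - Alice - Carol - Judy: 1 + 17 + 6 + 3 = 27
Mona - Frank - Alice - Carol - Judy: 2 + 2 + 6 + 3 = 13
Mona - Ivan - Liam - Judy: 1 + 16 + 14 = 31
Mona - Dave - Alice - Carol - Judy: 13 + 15 + 6 + 3 = 37
Mona - Frank - Alice - Eve - Carol - Judy: 2 + 2 + 5 + 14 + 3 = 26
Mona - Ivan - Frank - Alice - Carol - Judy: 1 + 20 + 2 + 6 + 3 = 32
The minimum is 13.

13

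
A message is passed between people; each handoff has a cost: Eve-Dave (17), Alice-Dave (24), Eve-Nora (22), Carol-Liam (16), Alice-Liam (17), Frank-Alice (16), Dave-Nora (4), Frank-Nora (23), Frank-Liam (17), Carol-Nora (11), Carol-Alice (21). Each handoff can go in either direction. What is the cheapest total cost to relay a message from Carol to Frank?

33

Comparing a few candidate routes:
Carol - Liam - Frank: 16 + 17 = 33
Carol - Nora - Frank: 11 + 23 = 34
Carol - Liam - Alice - Frank: 16 + 17 + 16 = 49
Carol - Alice - Frank: 21 + 16 = 37
Shortest: 33.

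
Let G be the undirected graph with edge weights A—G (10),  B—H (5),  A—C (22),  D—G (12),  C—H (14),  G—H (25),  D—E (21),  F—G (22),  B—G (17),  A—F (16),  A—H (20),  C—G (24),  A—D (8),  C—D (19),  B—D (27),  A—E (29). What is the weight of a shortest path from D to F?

24

Comparing a few candidate routes:
D -> G -> A -> F: 12 + 10 + 16 = 38
D -> A -> F: 8 + 16 = 24
D -> G -> F: 12 + 22 = 34
Shortest: 24.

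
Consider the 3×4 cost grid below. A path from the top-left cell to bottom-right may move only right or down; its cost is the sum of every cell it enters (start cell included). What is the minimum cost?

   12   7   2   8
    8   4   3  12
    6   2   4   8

Path [0,0]→[0,1]→[0,2]→[1,2]→[2,2]→[2,3]: 12 + 7 + 2 + 3 + 4 + 8 = 36.

36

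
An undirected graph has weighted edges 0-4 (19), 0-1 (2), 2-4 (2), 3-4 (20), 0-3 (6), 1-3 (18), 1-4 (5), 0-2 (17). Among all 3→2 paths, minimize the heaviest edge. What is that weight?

6

Some routes from 3 to 2:
3-1-4-2: max(18, 5, 2) = 18
3-0-1-4-2: max(6, 2, 5, 2) = 6
3-0-2: max(6, 17) = 17
3-1-0-2: max(18, 2, 17) = 18
3-1-0-4-2: max(18, 2, 19, 2) = 19
Best route has worst link 6.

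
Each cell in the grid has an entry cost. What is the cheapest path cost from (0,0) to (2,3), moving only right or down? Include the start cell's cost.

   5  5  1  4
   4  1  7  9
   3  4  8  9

31

Take (0,0)→(1,0)→(1,1)→(2,1)→(2,2)→(2,3) for a total of 5 + 4 + 1 + 4 + 8 + 9 = 31.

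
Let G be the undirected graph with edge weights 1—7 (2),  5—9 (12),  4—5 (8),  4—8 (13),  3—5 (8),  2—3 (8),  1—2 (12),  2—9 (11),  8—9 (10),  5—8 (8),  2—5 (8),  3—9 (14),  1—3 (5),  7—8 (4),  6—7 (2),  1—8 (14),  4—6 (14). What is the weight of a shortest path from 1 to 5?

13

Checking several routes:
1 → 3 → 2 → 5: 5 + 8 + 8 = 21
1 → 3 → 5: 5 + 8 = 13
1 → 2 → 5: 12 + 8 = 20
1 → 7 → 8 → 5: 2 + 4 + 8 = 14
The minimum is 13.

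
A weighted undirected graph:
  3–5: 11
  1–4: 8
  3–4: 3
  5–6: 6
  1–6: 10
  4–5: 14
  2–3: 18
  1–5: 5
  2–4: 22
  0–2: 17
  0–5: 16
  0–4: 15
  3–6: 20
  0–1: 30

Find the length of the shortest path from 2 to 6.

Comparing a few candidate routes:
2→3→4→1→6: 18 + 3 + 8 + 10 = 39
2→4→1→6: 22 + 8 + 10 = 40
2→0→5→6: 17 + 16 + 6 = 39
2→3→4→1→5→6: 18 + 3 + 8 + 5 + 6 = 40
2→3→6: 18 + 20 = 38
2→3→5→6: 18 + 11 + 6 = 35
Shortest: 35.

35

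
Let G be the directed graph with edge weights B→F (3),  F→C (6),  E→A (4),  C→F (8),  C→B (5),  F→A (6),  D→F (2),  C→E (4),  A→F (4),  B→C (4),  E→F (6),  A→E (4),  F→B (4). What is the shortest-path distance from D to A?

8

Candidate routes:
D→F→B→C→E→A: 2 + 4 + 4 + 4 + 4 = 18
D→F→A: 2 + 6 = 8
D→F→C→E→A: 2 + 6 + 4 + 4 = 16
Shortest: 8.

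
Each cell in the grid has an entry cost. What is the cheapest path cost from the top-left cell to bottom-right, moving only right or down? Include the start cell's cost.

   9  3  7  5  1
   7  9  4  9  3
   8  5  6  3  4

Take [0,0] [0,1] [0,2] [0,3] [0,4] [1,4] [2,4] for a total of 9 + 3 + 7 + 5 + 1 + 3 + 4 = 32.

32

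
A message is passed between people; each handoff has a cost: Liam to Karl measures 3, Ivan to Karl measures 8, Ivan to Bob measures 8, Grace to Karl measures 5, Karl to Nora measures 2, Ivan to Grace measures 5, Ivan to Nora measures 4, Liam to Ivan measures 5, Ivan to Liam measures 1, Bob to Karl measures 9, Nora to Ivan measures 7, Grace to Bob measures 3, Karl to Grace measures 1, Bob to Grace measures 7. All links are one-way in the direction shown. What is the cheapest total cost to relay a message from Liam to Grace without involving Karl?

10

Routes from Liam to Grace avoiding Karl:
Liam→Ivan→Grace: 5 + 5 = 10
Liam→Ivan→Bob→Grace: 5 + 8 + 7 = 20
The minimum is 10.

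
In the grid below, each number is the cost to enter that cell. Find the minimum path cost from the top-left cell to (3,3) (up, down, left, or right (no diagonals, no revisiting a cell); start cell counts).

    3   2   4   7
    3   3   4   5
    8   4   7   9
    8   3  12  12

38

One optimal route is (0,0) → (0,1) → (1,1) → (1,2) → (1,3) → (2,3) → (3,3).
Its cost is 3 + 2 + 3 + 4 + 5 + 9 + 12 = 38.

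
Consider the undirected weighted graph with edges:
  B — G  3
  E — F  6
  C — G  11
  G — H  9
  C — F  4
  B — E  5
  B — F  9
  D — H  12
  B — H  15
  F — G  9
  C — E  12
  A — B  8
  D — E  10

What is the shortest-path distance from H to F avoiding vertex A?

18

Checking several routes:
H→G→B→F: 9 + 3 + 9 = 21
H→B→F: 15 + 9 = 24
H→G→F: 9 + 9 = 18
H→G→B→E→F: 9 + 3 + 5 + 6 = 23
The minimum is 18.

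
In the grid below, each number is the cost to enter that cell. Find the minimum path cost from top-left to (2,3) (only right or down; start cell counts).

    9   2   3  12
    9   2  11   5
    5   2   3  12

One optimal route is r0c0 -> r0c1 -> r1c1 -> r2c1 -> r2c2 -> r2c3.
Its cost is 9 + 2 + 2 + 2 + 3 + 12 = 30.

30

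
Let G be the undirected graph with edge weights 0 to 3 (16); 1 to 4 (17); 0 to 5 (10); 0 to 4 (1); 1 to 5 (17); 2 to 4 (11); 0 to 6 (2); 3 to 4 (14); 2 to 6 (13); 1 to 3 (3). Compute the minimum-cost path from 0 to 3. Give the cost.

Comparing a few candidate routes:
0 → 4 → 1 → 3: 1 + 17 + 3 = 21
0 → 4 → 3: 1 + 14 = 15
0 → 3: 16
Shortest: 15.

15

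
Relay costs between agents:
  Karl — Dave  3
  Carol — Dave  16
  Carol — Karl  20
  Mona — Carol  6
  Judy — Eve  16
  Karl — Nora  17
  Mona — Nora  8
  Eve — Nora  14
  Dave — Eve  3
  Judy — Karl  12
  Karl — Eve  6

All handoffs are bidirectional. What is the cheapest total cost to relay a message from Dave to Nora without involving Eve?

20

Paths from Dave to Nora avoiding Eve:
Dave-Karl-Nora: 3 + 17 = 20
Dave-Karl-Carol-Mona-Nora: 3 + 20 + 6 + 8 = 37
Dave-Carol-Mona-Nora: 16 + 6 + 8 = 30
Dave-Carol-Karl-Nora: 16 + 20 + 17 = 53
Shortest: 20.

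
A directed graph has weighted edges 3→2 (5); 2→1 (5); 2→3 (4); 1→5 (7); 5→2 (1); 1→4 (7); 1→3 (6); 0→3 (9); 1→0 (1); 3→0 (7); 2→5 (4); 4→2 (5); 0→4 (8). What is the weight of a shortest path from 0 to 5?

Routes from 0 to 5:
0 -> 3 -> 2 -> 5: 9 + 5 + 4 = 18
0 -> 3 -> 2 -> 1 -> 5: 9 + 5 + 5 + 7 = 26
0 -> 4 -> 2 -> 1 -> 5: 8 + 5 + 5 + 7 = 25
0 -> 4 -> 2 -> 5: 8 + 5 + 4 = 17
Shortest: 17.

17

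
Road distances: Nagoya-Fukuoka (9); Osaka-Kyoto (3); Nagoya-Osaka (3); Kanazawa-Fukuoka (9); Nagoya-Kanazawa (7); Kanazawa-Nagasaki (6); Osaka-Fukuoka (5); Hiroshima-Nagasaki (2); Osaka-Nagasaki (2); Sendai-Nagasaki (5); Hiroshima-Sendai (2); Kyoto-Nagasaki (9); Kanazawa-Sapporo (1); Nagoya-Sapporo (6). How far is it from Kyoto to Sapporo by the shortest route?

Checking several routes:
Kyoto -> Osaka -> Nagasaki -> Kanazawa -> Sapporo: 3 + 2 + 6 + 1 = 12
Kyoto -> Nagasaki -> Kanazawa -> Sapporo: 9 + 6 + 1 = 16
Kyoto -> Osaka -> Nagoya -> Sapporo: 3 + 3 + 6 = 12
Kyoto -> Osaka -> Nagoya -> Kanazawa -> Sapporo: 3 + 3 + 7 + 1 = 14
The minimum is 12.

12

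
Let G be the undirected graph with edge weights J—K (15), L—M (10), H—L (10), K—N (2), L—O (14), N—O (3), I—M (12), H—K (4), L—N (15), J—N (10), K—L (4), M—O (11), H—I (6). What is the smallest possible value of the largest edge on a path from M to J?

A few of the M→J routes:
M→L→K→N→J: max(10, 4, 2, 10) = 10
M→O→N→J: max(11, 3, 10) = 11
M→I→H→L→K→N→J: max(12, 6, 10, 4, 2, 10) = 12
M→L→H→K→N→J: max(10, 10, 4, 2, 10) = 10
Smallest bottleneck: 10.

10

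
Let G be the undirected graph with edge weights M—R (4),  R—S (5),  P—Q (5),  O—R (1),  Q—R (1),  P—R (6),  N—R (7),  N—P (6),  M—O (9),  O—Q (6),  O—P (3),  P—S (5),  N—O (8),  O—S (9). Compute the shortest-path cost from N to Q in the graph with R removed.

Paths from N to Q avoiding R:
N → P → Q: 6 + 5 = 11
N → P → O → Q: 6 + 3 + 6 = 15
N → O → S → P → Q: 8 + 9 + 5 + 5 = 27
N → O → Q: 8 + 6 = 14
N → O → P → Q: 8 + 3 + 5 = 16
N → P → S → O → Q: 6 + 5 + 9 + 6 = 26
Shortest: 11.

11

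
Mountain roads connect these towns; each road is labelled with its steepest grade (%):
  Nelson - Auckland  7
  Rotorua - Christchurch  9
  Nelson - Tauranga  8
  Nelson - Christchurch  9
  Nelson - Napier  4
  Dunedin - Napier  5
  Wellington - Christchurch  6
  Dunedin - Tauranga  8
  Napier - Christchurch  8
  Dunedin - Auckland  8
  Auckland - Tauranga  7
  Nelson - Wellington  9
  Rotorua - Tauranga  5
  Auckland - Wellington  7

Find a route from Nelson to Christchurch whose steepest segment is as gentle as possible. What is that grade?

7

Checking several routes:
Nelson-Napier-Dunedin-Tauranga-Auckland-Wellington-Christchurch: max(4, 5, 8, 7, 7, 6) = 8
Nelson-Napier-Dunedin-Auckland-Wellington-Christchurch: max(4, 5, 8, 7, 6) = 8
Nelson-Auckland-Dunedin-Napier-Christchurch: max(7, 8, 5, 8) = 8
Nelson-Auckland-Wellington-Christchurch: max(7, 7, 6) = 7
Nelson-Napier-Christchurch: max(4, 8) = 8
Nelson-Auckland-Tauranga-Dunedin-Napier-Christchurch: max(7, 7, 8, 5, 8) = 8
Best route has worst link 7%.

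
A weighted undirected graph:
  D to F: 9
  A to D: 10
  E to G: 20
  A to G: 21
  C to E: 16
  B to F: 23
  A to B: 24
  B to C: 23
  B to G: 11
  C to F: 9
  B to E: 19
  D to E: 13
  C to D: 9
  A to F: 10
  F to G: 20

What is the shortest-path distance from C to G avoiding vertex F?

34

Checking several routes:
C-B-G: 23 + 11 = 34
C-D-A-G: 9 + 10 + 21 = 40
C-E-G: 16 + 20 = 36
C-D-E-G: 9 + 13 + 20 = 42
Shortest: 34.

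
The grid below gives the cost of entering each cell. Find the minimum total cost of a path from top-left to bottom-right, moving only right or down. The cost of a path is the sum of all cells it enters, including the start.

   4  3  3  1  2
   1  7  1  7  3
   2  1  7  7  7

23

Path r0c0 -> r0c1 -> r0c2 -> r0c3 -> r0c4 -> r1c4 -> r2c4: 4 + 3 + 3 + 1 + 2 + 3 + 7 = 23.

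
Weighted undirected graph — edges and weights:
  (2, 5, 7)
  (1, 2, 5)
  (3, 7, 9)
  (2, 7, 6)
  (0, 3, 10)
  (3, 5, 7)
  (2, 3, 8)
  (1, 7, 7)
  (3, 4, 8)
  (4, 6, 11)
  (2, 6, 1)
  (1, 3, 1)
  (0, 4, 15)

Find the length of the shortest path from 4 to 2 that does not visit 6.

14

Checking several routes:
4 → 3 → 5 → 2: 8 + 7 + 7 = 22
4 → 3 → 1 → 2: 8 + 1 + 5 = 14
4 → 3 → 2: 8 + 8 = 16
4 → 3 → 1 → 7 → 2: 8 + 1 + 7 + 6 = 22
4 → 3 → 7 → 2: 8 + 9 + 6 = 23
Best route has total 14.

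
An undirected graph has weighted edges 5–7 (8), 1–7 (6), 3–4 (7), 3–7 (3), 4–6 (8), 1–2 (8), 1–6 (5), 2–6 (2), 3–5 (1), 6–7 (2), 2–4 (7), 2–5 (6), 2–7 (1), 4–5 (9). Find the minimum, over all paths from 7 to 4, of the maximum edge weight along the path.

7

Comparing a few candidate routes:
7→1→6→2→5→3→4: max(6, 5, 2, 6, 1, 7) = 7
7→3→5→2→4: max(3, 1, 6, 7) = 7
7→1→6→2→4: max(6, 5, 2, 7) = 7
7→6→2→4: max(2, 2, 7) = 7
7→6→2→5→3→4: max(2, 2, 6, 1, 7) = 7
Best route has worst link 7.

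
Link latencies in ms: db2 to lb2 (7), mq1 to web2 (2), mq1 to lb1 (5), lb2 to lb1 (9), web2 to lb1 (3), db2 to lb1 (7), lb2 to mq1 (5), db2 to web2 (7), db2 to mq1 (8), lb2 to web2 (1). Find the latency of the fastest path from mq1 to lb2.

Some routes from mq1 to lb2:
mq1 - web2 - lb2: 2 + 1 = 3
mq1 - web2 - lb1 - lb2: 2 + 3 + 9 = 14
mq1 - lb1 - lb2: 5 + 9 = 14
mq1 - lb1 - web2 - lb2: 5 + 3 + 1 = 9
mq1 - lb2: 5
mq1 - db2 - lb2: 8 + 7 = 15
Shortest: 3 ms.

3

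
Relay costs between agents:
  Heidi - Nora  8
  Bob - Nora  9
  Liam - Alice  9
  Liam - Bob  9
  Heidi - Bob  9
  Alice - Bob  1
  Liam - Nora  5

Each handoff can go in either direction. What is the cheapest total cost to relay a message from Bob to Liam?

9

Candidate routes:
Bob-Nora-Liam: 9 + 5 = 14
Bob-Alice-Liam: 1 + 9 = 10
Bob-Liam: 9
Bob-Heidi-Nora-Liam: 9 + 8 + 5 = 22
Shortest: 9.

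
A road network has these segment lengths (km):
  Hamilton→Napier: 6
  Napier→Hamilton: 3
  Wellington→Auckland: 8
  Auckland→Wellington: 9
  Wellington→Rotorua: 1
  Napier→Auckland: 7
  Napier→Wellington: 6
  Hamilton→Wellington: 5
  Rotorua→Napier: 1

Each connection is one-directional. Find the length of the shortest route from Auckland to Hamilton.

14

Paths from Auckland to Hamilton:
Auckland -> Wellington -> Rotorua -> Napier -> Hamilton: 9 + 1 + 1 + 3 = 14
Shortest: 14 km.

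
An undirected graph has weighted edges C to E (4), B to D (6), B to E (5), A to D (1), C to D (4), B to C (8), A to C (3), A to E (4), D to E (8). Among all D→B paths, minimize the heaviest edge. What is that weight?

Some routes from D to B:
D-A-C-E-B: max(1, 3, 4, 5) = 5
D-A-E-B: max(1, 4, 5) = 5
D-B: max(6) = 6
D-C-A-E-B: max(4, 3, 4, 5) = 5
D-C-E-B: max(4, 4, 5) = 5
Best route has worst link 5.

5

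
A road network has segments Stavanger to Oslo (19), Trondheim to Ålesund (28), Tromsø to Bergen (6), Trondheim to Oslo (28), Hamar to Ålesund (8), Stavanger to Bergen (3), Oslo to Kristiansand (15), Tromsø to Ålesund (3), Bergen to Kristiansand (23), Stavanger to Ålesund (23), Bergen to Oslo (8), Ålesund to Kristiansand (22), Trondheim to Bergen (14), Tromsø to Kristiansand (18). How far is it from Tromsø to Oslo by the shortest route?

Checking several routes:
Tromsø→Ålesund→Stavanger→Bergen→Oslo: 3 + 23 + 3 + 8 = 37
Tromsø→Bergen→Oslo: 6 + 8 = 14
Tromsø→Bergen→Stavanger→Oslo: 6 + 3 + 19 = 28
Tromsø→Kristiansand→Oslo: 18 + 15 = 33
The minimum is 14.

14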